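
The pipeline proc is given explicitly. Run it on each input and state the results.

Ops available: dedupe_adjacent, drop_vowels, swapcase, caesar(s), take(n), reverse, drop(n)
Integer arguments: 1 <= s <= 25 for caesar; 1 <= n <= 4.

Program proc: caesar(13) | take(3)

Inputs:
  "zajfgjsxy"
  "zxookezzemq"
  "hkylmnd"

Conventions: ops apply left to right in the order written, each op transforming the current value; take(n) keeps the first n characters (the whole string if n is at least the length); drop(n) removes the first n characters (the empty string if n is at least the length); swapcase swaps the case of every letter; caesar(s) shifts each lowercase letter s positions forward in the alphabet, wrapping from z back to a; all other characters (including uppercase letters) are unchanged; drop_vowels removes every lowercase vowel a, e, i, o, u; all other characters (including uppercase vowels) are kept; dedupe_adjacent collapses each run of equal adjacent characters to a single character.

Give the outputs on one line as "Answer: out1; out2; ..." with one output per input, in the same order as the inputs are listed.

Execution, op by op:
  "zajfgjsxy" -> "mnwstwfkl" -> "mnw"
  "zxookezzemq" -> "mkbbxrmmrzd" -> "mkb"
  "hkylmnd" -> "uxlyzaq" -> "uxl"

"mnw"; "mkb"; "uxl"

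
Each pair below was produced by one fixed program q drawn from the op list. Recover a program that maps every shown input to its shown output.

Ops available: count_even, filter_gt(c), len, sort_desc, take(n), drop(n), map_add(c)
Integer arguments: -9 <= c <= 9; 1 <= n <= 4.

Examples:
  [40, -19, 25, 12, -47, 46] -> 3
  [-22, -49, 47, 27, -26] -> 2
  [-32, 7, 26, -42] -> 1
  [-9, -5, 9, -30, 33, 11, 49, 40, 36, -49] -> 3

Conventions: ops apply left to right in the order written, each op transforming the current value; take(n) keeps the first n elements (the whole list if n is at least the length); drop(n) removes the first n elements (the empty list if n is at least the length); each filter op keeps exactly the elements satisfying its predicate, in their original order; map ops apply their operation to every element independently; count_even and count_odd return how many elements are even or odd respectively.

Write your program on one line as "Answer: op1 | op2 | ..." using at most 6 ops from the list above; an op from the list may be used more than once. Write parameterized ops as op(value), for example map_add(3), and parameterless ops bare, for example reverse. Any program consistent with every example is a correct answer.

filter_gt(9) | map_add(-7) | filter_gt(6) | take(3) | len

Check, running the answer program on each example:
  [40, -19, 25, 12, -47, 46] -> [40, 25, 12, 46] -> [33, 18, 5, 39] -> [33, 18, 39] -> [33, 18, 39] -> 3
  [-22, -49, 47, 27, -26] -> [47, 27] -> [40, 20] -> [40, 20] -> [40, 20] -> 2
  [-32, 7, 26, -42] -> [26] -> [19] -> [19] -> [19] -> 1
  [-9, -5, 9, -30, 33, 11, 49, 40, 36, -49] -> [33, 11, 49, 40, 36] -> [26, 4, 42, 33, 29] -> [26, 42, 33, 29] -> [26, 42, 33] -> 3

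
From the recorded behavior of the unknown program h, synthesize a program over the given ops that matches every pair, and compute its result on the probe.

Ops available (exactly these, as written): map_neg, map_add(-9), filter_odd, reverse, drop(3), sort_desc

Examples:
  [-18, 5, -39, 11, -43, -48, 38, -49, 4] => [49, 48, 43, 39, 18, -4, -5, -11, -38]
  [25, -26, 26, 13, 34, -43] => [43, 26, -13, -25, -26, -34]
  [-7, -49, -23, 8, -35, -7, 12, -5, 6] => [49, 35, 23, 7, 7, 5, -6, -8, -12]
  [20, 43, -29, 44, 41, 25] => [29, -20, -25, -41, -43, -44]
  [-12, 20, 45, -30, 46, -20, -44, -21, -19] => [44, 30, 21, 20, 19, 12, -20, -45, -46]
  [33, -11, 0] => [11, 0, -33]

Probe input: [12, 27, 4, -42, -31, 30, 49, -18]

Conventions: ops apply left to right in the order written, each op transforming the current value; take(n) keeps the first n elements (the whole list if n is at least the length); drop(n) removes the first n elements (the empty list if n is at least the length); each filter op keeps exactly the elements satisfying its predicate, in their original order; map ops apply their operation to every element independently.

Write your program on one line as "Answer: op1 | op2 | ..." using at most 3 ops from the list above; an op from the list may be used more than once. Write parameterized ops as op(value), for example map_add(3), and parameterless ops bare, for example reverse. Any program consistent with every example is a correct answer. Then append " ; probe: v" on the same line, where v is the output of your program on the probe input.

sort_desc | map_neg | reverse ; probe: [42, 31, 18, -4, -12, -27, -30, -49]

Check, running the answer program on each example:
  [-18, 5, -39, 11, -43, -48, 38, -49, 4] -> [38, 11, 5, 4, -18, -39, -43, -48, -49] -> [-38, -11, -5, -4, 18, 39, 43, 48, 49] -> [49, 48, 43, 39, 18, -4, -5, -11, -38]
  [25, -26, 26, 13, 34, -43] -> [34, 26, 25, 13, -26, -43] -> [-34, -26, -25, -13, 26, 43] -> [43, 26, -13, -25, -26, -34]
  [-7, -49, -23, 8, -35, -7, 12, -5, 6] -> [12, 8, 6, -5, -7, -7, -23, -35, -49] -> [-12, -8, -6, 5, 7, 7, 23, 35, 49] -> [49, 35, 23, 7, 7, 5, -6, -8, -12]
  [20, 43, -29, 44, 41, 25] -> [44, 43, 41, 25, 20, -29] -> [-44, -43, -41, -25, -20, 29] -> [29, -20, -25, -41, -43, -44]
  [-12, 20, 45, -30, 46, -20, -44, -21, -19] -> [46, 45, 20, -12, -19, -20, -21, -30, -44] -> [-46, -45, -20, 12, 19, 20, 21, 30, 44] -> [44, 30, 21, 20, 19, 12, -20, -45, -46]
  [33, -11, 0] -> [33, 0, -11] -> [-33, 0, 11] -> [11, 0, -33]
  probe: [12, 27, 4, -42, -31, 30, 49, -18] -> [49, 30, 27, 12, 4, -18, -31, -42] -> [-49, -30, -27, -12, -4, 18, 31, 42] -> [42, 31, 18, -4, -12, -27, -30, -49]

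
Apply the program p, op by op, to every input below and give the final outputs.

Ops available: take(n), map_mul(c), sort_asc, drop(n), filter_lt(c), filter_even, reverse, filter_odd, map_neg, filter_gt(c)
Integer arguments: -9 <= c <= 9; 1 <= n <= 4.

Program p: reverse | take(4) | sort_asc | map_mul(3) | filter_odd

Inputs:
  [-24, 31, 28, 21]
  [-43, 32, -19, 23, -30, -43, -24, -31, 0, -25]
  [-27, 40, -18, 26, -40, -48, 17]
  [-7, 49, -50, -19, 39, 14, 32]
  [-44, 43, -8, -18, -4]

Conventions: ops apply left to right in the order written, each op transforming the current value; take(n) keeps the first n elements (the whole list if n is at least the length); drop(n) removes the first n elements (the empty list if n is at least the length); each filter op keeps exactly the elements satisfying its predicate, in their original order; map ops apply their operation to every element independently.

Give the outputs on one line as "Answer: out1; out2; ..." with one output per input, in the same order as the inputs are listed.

[63, 93]; [-93, -75]; [51]; [-57, 117]; [129]

Execution, op by op:
  [-24, 31, 28, 21] -> [21, 28, 31, -24] -> [21, 28, 31, -24] -> [-24, 21, 28, 31] -> [-72, 63, 84, 93] -> [63, 93]
  [-43, 32, -19, 23, -30, -43, -24, -31, 0, -25] -> [-25, 0, -31, -24, -43, -30, 23, -19, 32, -43] -> [-25, 0, -31, -24] -> [-31, -25, -24, 0] -> [-93, -75, -72, 0] -> [-93, -75]
  [-27, 40, -18, 26, -40, -48, 17] -> [17, -48, -40, 26, -18, 40, -27] -> [17, -48, -40, 26] -> [-48, -40, 17, 26] -> [-144, -120, 51, 78] -> [51]
  [-7, 49, -50, -19, 39, 14, 32] -> [32, 14, 39, -19, -50, 49, -7] -> [32, 14, 39, -19] -> [-19, 14, 32, 39] -> [-57, 42, 96, 117] -> [-57, 117]
  [-44, 43, -8, -18, -4] -> [-4, -18, -8, 43, -44] -> [-4, -18, -8, 43] -> [-18, -8, -4, 43] -> [-54, -24, -12, 129] -> [129]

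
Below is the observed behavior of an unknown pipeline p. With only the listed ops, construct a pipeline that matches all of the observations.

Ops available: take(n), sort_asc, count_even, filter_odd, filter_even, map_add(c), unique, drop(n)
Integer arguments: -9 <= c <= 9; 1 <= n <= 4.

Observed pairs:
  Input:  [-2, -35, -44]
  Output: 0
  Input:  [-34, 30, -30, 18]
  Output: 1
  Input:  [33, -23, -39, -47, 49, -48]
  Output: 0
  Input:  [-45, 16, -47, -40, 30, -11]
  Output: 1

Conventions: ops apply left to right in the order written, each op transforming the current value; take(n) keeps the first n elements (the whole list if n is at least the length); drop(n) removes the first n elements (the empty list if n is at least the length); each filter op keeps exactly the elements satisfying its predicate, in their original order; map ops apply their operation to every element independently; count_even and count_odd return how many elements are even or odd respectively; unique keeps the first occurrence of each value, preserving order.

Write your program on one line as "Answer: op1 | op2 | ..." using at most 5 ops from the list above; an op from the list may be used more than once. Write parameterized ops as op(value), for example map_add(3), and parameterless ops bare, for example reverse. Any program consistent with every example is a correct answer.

map_add(2) | drop(3) | take(1) | map_add(4) | count_even

Check, running the answer program on each example:
  [-2, -35, -44] -> [0, -33, -42] -> [] -> [] -> [] -> 0
  [-34, 30, -30, 18] -> [-32, 32, -28, 20] -> [20] -> [20] -> [24] -> 1
  [33, -23, -39, -47, 49, -48] -> [35, -21, -37, -45, 51, -46] -> [-45, 51, -46] -> [-45] -> [-41] -> 0
  [-45, 16, -47, -40, 30, -11] -> [-43, 18, -45, -38, 32, -9] -> [-38, 32, -9] -> [-38] -> [-34] -> 1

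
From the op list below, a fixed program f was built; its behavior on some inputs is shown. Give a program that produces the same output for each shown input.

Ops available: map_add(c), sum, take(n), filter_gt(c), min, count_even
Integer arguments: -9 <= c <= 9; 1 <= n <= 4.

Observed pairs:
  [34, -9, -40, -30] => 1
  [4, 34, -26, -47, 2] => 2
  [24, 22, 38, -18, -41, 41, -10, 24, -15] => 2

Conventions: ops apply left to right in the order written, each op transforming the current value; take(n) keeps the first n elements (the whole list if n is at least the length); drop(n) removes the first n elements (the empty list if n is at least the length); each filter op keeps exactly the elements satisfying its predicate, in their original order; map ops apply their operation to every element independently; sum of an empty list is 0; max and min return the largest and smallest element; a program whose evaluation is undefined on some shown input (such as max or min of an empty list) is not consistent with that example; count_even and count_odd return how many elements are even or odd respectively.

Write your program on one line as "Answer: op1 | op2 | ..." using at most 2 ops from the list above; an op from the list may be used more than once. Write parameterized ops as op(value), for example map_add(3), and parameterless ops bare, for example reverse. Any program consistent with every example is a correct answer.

take(2) | count_even

Check, running the answer program on each example:
  [34, -9, -40, -30] -> [34, -9] -> 1
  [4, 34, -26, -47, 2] -> [4, 34] -> 2
  [24, 22, 38, -18, -41, 41, -10, 24, -15] -> [24, 22] -> 2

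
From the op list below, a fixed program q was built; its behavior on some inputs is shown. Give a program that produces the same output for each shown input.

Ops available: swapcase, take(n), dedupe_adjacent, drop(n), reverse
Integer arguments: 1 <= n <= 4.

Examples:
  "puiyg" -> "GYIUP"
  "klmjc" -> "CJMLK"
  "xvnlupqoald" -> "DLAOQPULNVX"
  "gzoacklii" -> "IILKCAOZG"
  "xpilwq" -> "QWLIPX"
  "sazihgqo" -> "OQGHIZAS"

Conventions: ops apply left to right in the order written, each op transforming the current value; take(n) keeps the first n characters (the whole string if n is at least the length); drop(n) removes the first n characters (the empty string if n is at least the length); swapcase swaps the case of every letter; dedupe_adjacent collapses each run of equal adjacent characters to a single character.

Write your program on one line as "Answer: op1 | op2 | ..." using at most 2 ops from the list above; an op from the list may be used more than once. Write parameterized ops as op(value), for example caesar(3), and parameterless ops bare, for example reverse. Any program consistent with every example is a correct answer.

swapcase | reverse

Check, running the answer program on each example:
  "puiyg" -> "PUIYG" -> "GYIUP"
  "klmjc" -> "KLMJC" -> "CJMLK"
  "xvnlupqoald" -> "XVNLUPQOALD" -> "DLAOQPULNVX"
  "gzoacklii" -> "GZOACKLII" -> "IILKCAOZG"
  "xpilwq" -> "XPILWQ" -> "QWLIPX"
  "sazihgqo" -> "SAZIHGQO" -> "OQGHIZAS"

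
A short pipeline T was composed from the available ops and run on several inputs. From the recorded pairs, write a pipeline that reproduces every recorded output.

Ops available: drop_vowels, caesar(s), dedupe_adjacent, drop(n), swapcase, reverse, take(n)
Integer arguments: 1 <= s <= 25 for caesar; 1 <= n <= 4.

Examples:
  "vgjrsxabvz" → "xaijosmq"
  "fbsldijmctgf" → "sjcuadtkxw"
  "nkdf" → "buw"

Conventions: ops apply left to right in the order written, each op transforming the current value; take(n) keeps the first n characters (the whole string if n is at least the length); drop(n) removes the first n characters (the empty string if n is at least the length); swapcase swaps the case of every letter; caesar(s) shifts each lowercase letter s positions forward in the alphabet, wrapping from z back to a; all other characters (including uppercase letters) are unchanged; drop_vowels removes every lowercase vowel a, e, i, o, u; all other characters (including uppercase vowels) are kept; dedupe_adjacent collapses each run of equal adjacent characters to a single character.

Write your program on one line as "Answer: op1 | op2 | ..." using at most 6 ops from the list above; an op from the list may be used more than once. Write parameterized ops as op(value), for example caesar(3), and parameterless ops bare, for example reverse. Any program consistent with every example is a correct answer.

swapcase | drop(1) | swapcase | drop_vowels | caesar(17)

Check, running the answer program on each example:
  "vgjrsxabvz" -> "VGJRSXABVZ" -> "GJRSXABVZ" -> "gjrsxabvz" -> "gjrsxbvz" -> "xaijosmq"
  "fbsldijmctgf" -> "FBSLDIJMCTGF" -> "BSLDIJMCTGF" -> "bsldijmctgf" -> "bsldjmctgf" -> "sjcuadtkxw"
  "nkdf" -> "NKDF" -> "KDF" -> "kdf" -> "kdf" -> "buw"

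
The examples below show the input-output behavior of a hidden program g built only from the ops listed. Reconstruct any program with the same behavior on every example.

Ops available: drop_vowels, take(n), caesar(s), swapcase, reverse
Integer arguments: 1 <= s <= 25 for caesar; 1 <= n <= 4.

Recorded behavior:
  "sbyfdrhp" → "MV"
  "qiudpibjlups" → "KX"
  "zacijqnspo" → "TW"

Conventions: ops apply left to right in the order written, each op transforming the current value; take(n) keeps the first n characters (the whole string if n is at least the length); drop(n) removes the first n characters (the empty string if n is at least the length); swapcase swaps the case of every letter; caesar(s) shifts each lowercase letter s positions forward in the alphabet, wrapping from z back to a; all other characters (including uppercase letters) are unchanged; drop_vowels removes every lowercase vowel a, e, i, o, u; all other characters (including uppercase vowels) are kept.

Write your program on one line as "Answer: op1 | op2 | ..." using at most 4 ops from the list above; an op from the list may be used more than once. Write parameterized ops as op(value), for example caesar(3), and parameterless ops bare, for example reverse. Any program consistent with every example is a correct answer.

drop_vowels | take(2) | caesar(20) | swapcase

Check, running the answer program on each example:
  "sbyfdrhp" -> "sbyfdrhp" -> "sb" -> "mv" -> "MV"
  "qiudpibjlups" -> "qdpbjlps" -> "qd" -> "kx" -> "KX"
  "zacijqnspo" -> "zcjqnsp" -> "zc" -> "tw" -> "TW"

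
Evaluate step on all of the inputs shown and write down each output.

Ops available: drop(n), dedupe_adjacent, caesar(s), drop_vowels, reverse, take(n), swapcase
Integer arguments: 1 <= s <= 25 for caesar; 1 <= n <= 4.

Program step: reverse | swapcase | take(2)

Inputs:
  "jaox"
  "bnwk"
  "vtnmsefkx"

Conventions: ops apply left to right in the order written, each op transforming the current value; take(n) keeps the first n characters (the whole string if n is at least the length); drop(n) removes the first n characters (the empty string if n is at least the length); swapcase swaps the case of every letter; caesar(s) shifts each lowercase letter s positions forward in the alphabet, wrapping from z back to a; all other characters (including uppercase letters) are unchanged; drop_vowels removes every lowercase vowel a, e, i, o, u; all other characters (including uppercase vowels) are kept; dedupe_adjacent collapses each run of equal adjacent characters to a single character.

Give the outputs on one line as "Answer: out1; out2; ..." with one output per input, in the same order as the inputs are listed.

Execution, op by op:
  "jaox" -> "xoaj" -> "XOAJ" -> "XO"
  "bnwk" -> "kwnb" -> "KWNB" -> "KW"
  "vtnmsefkx" -> "xkfesmntv" -> "XKFESMNTV" -> "XK"

"XO"; "KW"; "XK"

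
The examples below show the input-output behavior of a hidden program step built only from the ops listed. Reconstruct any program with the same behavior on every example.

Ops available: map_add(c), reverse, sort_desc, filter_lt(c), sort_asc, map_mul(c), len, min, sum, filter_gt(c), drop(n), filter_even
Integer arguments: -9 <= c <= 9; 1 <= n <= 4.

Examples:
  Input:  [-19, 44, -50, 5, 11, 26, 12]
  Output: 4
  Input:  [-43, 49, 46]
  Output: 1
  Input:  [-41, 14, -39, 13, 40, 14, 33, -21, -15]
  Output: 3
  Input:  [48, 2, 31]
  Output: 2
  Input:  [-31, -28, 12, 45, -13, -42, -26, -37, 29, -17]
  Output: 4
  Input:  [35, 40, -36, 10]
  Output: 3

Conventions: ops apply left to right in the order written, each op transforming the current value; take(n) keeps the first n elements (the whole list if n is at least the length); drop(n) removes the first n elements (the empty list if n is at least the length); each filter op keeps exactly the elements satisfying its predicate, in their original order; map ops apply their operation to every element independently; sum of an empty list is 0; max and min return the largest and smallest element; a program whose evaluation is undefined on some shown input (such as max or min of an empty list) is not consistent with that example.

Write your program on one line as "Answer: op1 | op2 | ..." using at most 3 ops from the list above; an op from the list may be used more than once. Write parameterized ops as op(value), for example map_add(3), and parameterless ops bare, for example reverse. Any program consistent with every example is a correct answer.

filter_even | len

Check, running the answer program on each example:
  [-19, 44, -50, 5, 11, 26, 12] -> [44, -50, 26, 12] -> 4
  [-43, 49, 46] -> [46] -> 1
  [-41, 14, -39, 13, 40, 14, 33, -21, -15] -> [14, 40, 14] -> 3
  [48, 2, 31] -> [48, 2] -> 2
  [-31, -28, 12, 45, -13, -42, -26, -37, 29, -17] -> [-28, 12, -42, -26] -> 4
  [35, 40, -36, 10] -> [40, -36, 10] -> 3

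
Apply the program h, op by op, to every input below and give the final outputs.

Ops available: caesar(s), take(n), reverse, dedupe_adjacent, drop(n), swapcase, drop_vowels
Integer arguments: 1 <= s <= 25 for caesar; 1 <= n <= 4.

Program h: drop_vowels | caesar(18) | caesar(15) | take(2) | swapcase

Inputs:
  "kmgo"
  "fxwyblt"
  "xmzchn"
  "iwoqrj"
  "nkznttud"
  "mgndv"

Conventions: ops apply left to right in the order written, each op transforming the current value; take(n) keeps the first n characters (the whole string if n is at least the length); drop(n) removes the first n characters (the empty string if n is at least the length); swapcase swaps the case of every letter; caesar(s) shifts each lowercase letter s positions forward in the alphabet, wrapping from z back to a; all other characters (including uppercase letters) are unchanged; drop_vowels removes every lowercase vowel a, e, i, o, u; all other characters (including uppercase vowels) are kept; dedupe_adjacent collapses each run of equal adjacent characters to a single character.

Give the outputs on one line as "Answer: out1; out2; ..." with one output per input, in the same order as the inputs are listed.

"RT"; "ME"; "ET"; "DX"; "UR"; "TN"

Execution, op by op:
  "kmgo" -> "kmg" -> "cey" -> "rtn" -> "rt" -> "RT"
  "fxwyblt" -> "fxwyblt" -> "xpoqtdl" -> "medfisa" -> "me" -> "ME"
  "xmzchn" -> "xmzchn" -> "peruzf" -> "etgjou" -> "et" -> "ET"
  "iwoqrj" -> "wqrj" -> "oijb" -> "dxyq" -> "dx" -> "DX"
  "nkznttud" -> "nkznttd" -> "fcrfllv" -> "urguaak" -> "ur" -> "UR"
  "mgndv" -> "mgndv" -> "eyfvn" -> "tnukc" -> "tn" -> "TN"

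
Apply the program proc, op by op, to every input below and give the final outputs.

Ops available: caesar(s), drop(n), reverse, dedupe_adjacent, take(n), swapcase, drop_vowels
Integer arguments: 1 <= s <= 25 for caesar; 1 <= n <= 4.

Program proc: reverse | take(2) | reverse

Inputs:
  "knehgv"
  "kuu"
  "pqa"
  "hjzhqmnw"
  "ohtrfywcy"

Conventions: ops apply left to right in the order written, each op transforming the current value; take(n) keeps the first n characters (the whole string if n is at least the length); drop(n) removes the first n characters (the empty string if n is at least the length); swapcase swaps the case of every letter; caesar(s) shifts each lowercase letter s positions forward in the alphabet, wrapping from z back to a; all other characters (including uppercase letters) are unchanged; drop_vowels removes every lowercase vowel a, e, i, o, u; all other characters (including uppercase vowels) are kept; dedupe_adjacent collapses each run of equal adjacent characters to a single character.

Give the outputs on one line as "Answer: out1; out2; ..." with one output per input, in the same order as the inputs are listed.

Execution, op by op:
  "knehgv" -> "vghenk" -> "vg" -> "gv"
  "kuu" -> "uuk" -> "uu" -> "uu"
  "pqa" -> "aqp" -> "aq" -> "qa"
  "hjzhqmnw" -> "wnmqhzjh" -> "wn" -> "nw"
  "ohtrfywcy" -> "ycwyfrtho" -> "yc" -> "cy"

"gv"; "uu"; "qa"; "nw"; "cy"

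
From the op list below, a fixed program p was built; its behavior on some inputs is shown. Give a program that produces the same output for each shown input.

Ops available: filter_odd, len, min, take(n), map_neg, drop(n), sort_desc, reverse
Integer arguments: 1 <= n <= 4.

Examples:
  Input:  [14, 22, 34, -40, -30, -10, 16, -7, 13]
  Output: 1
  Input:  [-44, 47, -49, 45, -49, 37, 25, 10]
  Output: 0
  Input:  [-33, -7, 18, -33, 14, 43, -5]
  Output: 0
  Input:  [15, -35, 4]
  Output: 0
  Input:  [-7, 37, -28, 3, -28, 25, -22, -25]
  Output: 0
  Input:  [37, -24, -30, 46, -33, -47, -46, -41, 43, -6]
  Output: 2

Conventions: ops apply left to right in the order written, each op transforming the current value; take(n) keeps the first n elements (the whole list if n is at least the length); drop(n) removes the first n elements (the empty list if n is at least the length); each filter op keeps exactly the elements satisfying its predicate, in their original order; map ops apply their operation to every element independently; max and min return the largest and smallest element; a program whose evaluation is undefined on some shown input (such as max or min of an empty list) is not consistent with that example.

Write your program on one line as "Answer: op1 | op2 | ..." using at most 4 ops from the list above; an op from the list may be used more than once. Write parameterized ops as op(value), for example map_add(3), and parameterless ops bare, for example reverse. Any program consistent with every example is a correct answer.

reverse | drop(4) | drop(4) | len

Check, running the answer program on each example:
  [14, 22, 34, -40, -30, -10, 16, -7, 13] -> [13, -7, 16, -10, -30, -40, 34, 22, 14] -> [-30, -40, 34, 22, 14] -> [14] -> 1
  [-44, 47, -49, 45, -49, 37, 25, 10] -> [10, 25, 37, -49, 45, -49, 47, -44] -> [45, -49, 47, -44] -> [] -> 0
  [-33, -7, 18, -33, 14, 43, -5] -> [-5, 43, 14, -33, 18, -7, -33] -> [18, -7, -33] -> [] -> 0
  [15, -35, 4] -> [4, -35, 15] -> [] -> [] -> 0
  [-7, 37, -28, 3, -28, 25, -22, -25] -> [-25, -22, 25, -28, 3, -28, 37, -7] -> [3, -28, 37, -7] -> [] -> 0
  [37, -24, -30, 46, -33, -47, -46, -41, 43, -6] -> [-6, 43, -41, -46, -47, -33, 46, -30, -24, 37] -> [-47, -33, 46, -30, -24, 37] -> [-24, 37] -> 2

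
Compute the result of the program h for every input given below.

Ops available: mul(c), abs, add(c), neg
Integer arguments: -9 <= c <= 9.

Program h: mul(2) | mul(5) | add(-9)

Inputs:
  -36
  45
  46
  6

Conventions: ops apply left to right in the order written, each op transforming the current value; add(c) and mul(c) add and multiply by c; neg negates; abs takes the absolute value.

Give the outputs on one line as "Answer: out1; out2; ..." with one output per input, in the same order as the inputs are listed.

-369; 441; 451; 51

Execution, op by op:
  -36 -> -72 -> -360 -> -369
  45 -> 90 -> 450 -> 441
  46 -> 92 -> 460 -> 451
  6 -> 12 -> 60 -> 51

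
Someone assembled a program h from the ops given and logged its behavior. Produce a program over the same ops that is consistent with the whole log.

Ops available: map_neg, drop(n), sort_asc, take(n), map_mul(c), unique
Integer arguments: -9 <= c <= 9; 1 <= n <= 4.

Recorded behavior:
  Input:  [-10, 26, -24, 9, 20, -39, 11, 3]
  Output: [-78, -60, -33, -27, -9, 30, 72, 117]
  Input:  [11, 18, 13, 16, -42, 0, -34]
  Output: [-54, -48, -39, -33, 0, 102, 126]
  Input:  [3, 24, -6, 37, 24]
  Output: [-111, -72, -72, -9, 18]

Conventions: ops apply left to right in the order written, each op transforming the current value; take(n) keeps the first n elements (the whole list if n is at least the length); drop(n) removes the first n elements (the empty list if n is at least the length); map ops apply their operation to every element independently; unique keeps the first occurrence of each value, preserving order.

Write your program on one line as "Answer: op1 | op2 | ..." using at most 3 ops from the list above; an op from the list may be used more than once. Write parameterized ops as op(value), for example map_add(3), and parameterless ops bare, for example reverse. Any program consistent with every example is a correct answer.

map_neg | map_mul(3) | sort_asc

Check, running the answer program on each example:
  [-10, 26, -24, 9, 20, -39, 11, 3] -> [10, -26, 24, -9, -20, 39, -11, -3] -> [30, -78, 72, -27, -60, 117, -33, -9] -> [-78, -60, -33, -27, -9, 30, 72, 117]
  [11, 18, 13, 16, -42, 0, -34] -> [-11, -18, -13, -16, 42, 0, 34] -> [-33, -54, -39, -48, 126, 0, 102] -> [-54, -48, -39, -33, 0, 102, 126]
  [3, 24, -6, 37, 24] -> [-3, -24, 6, -37, -24] -> [-9, -72, 18, -111, -72] -> [-111, -72, -72, -9, 18]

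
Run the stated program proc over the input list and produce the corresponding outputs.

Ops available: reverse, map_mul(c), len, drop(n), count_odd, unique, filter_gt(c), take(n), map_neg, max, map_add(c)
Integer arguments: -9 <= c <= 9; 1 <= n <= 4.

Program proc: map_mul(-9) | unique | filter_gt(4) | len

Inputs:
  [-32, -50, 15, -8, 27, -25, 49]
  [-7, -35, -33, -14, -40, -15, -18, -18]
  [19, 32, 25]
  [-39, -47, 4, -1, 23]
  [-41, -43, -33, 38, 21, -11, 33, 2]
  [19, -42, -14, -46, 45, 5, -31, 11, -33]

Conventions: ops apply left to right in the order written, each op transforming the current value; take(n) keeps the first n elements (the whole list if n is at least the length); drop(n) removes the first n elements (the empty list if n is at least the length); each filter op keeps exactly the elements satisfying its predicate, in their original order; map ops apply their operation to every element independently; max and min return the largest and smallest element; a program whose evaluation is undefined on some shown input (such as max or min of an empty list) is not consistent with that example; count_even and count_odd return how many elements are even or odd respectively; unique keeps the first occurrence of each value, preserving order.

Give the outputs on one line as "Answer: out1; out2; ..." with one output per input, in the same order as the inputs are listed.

Execution, op by op:
  [-32, -50, 15, -8, 27, -25, 49] -> [288, 450, -135, 72, -243, 225, -441] -> [288, 450, -135, 72, -243, 225, -441] -> [288, 450, 72, 225] -> 4
  [-7, -35, -33, -14, -40, -15, -18, -18] -> [63, 315, 297, 126, 360, 135, 162, 162] -> [63, 315, 297, 126, 360, 135, 162] -> [63, 315, 297, 126, 360, 135, 162] -> 7
  [19, 32, 25] -> [-171, -288, -225] -> [-171, -288, -225] -> [] -> 0
  [-39, -47, 4, -1, 23] -> [351, 423, -36, 9, -207] -> [351, 423, -36, 9, -207] -> [351, 423, 9] -> 3
  [-41, -43, -33, 38, 21, -11, 33, 2] -> [369, 387, 297, -342, -189, 99, -297, -18] -> [369, 387, 297, -342, -189, 99, -297, -18] -> [369, 387, 297, 99] -> 4
  [19, -42, -14, -46, 45, 5, -31, 11, -33] -> [-171, 378, 126, 414, -405, -45, 279, -99, 297] -> [-171, 378, 126, 414, -405, -45, 279, -99, 297] -> [378, 126, 414, 279, 297] -> 5

4; 7; 0; 3; 4; 5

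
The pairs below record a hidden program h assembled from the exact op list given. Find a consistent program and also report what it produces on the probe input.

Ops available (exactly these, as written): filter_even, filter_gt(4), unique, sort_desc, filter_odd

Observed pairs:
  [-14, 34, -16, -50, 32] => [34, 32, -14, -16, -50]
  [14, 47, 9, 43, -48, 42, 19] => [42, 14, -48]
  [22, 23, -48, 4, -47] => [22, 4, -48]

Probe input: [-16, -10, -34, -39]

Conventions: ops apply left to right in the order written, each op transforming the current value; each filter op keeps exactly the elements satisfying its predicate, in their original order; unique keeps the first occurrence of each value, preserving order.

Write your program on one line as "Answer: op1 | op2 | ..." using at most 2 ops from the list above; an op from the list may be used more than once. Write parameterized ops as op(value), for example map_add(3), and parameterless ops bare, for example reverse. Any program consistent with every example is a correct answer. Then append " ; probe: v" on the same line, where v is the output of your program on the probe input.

sort_desc | filter_even ; probe: [-10, -16, -34]

Check, running the answer program on each example:
  [-14, 34, -16, -50, 32] -> [34, 32, -14, -16, -50] -> [34, 32, -14, -16, -50]
  [14, 47, 9, 43, -48, 42, 19] -> [47, 43, 42, 19, 14, 9, -48] -> [42, 14, -48]
  [22, 23, -48, 4, -47] -> [23, 22, 4, -47, -48] -> [22, 4, -48]
  probe: [-16, -10, -34, -39] -> [-10, -16, -34, -39] -> [-10, -16, -34]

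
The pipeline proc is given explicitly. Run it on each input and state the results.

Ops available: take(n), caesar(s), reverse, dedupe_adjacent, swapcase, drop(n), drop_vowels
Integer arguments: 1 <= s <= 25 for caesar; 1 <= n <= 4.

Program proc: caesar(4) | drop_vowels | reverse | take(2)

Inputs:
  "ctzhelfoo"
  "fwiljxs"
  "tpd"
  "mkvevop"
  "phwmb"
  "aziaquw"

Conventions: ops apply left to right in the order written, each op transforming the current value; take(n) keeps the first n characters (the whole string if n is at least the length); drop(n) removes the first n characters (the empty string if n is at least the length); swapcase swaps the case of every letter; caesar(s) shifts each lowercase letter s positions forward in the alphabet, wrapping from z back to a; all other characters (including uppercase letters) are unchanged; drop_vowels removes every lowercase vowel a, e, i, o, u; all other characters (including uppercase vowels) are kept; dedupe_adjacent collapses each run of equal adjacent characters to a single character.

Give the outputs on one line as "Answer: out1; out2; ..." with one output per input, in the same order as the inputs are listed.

Execution, op by op:
  "ctzhelfoo" -> "gxdlipjss" -> "gxdlpjss" -> "ssjpldxg" -> "ss"
  "fwiljxs" -> "jampnbw" -> "jmpnbw" -> "wbnpmj" -> "wb"
  "tpd" -> "xth" -> "xth" -> "htx" -> "ht"
  "mkvevop" -> "qozizst" -> "qzzst" -> "tszzq" -> "ts"
  "phwmb" -> "tlaqf" -> "tlqf" -> "fqlt" -> "fq"
  "aziaquw" -> "edmeuya" -> "dmy" -> "ymd" -> "ym"

"ss"; "wb"; "ht"; "ts"; "fq"; "ym"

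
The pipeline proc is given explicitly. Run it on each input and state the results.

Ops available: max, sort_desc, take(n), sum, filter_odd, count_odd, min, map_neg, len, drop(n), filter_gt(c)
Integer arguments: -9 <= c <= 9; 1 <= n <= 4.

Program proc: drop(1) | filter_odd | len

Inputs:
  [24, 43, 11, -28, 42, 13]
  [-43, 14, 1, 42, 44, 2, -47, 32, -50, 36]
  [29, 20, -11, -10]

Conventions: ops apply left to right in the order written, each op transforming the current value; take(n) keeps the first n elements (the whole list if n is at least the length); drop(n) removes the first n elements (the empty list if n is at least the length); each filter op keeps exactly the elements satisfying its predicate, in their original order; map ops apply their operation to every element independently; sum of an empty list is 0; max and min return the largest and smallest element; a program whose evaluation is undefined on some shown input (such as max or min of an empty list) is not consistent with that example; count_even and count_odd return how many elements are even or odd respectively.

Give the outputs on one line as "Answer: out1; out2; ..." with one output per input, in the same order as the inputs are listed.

Execution, op by op:
  [24, 43, 11, -28, 42, 13] -> [43, 11, -28, 42, 13] -> [43, 11, 13] -> 3
  [-43, 14, 1, 42, 44, 2, -47, 32, -50, 36] -> [14, 1, 42, 44, 2, -47, 32, -50, 36] -> [1, -47] -> 2
  [29, 20, -11, -10] -> [20, -11, -10] -> [-11] -> 1

3; 2; 1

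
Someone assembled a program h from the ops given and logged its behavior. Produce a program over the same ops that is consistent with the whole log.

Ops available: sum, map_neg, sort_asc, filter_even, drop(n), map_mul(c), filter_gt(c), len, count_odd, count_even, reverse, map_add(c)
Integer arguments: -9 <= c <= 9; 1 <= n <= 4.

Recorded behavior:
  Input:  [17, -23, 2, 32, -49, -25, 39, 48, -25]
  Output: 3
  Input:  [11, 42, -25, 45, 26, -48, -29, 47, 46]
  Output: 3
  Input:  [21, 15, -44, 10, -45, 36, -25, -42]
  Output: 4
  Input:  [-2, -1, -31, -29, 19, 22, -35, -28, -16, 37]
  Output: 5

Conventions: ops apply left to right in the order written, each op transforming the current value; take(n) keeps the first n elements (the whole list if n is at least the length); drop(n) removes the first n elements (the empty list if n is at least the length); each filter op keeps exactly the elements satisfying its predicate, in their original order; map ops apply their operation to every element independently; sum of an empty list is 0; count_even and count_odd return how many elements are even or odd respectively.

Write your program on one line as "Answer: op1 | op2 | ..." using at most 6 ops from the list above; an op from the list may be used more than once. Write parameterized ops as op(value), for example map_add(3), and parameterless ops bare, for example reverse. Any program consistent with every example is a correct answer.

drop(2) | map_mul(-2) | sort_asc | filter_gt(7) | count_even

Check, running the answer program on each example:
  [17, -23, 2, 32, -49, -25, 39, 48, -25] -> [2, 32, -49, -25, 39, 48, -25] -> [-4, -64, 98, 50, -78, -96, 50] -> [-96, -78, -64, -4, 50, 50, 98] -> [50, 50, 98] -> 3
  [11, 42, -25, 45, 26, -48, -29, 47, 46] -> [-25, 45, 26, -48, -29, 47, 46] -> [50, -90, -52, 96, 58, -94, -92] -> [-94, -92, -90, -52, 50, 58, 96] -> [50, 58, 96] -> 3
  [21, 15, -44, 10, -45, 36, -25, -42] -> [-44, 10, -45, 36, -25, -42] -> [88, -20, 90, -72, 50, 84] -> [-72, -20, 50, 84, 88, 90] -> [50, 84, 88, 90] -> 4
  [-2, -1, -31, -29, 19, 22, -35, -28, -16, 37] -> [-31, -29, 19, 22, -35, -28, -16, 37] -> [62, 58, -38, -44, 70, 56, 32, -74] -> [-74, -44, -38, 32, 56, 58, 62, 70] -> [32, 56, 58, 62, 70] -> 5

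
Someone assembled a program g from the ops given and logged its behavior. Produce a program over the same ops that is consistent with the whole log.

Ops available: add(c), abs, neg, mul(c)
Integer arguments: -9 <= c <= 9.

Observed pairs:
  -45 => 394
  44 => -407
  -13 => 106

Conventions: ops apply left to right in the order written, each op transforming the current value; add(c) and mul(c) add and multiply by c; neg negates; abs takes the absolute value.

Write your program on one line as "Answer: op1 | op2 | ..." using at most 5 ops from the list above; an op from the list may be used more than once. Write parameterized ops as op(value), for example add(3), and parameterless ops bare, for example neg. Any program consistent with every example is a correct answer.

neg | add(-1) | mul(-9) | add(2) | neg

Check, running the answer program on each example:
  -45 -> 45 -> 44 -> -396 -> -394 -> 394
  44 -> -44 -> -45 -> 405 -> 407 -> -407
  -13 -> 13 -> 12 -> -108 -> -106 -> 106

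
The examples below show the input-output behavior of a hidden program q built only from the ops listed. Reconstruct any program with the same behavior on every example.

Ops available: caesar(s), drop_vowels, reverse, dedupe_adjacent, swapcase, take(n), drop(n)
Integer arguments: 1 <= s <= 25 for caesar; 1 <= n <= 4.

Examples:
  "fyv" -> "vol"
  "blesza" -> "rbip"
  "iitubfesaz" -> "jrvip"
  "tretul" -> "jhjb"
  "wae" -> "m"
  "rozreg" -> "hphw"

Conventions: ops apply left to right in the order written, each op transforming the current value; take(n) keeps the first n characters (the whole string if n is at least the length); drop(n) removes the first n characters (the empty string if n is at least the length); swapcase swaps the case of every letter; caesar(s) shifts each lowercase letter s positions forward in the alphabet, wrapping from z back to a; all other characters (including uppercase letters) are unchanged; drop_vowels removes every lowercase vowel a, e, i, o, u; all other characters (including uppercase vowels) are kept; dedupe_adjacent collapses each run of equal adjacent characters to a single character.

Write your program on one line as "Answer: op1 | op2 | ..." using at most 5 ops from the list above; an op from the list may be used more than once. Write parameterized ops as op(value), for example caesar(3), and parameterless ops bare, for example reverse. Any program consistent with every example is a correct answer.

drop_vowels | caesar(11) | caesar(12) | caesar(5) | caesar(14)

Check, running the answer program on each example:
  "fyv" -> "fyv" -> "qjg" -> "cvs" -> "hax" -> "vol"
  "blesza" -> "blsz" -> "mwdk" -> "yipw" -> "dnub" -> "rbip"
  "iitubfesaz" -> "tbfsz" -> "emqdk" -> "qycpw" -> "vdhub" -> "jrvip"
  "tretul" -> "trtl" -> "ecew" -> "qoqi" -> "vtvn" -> "jhjb"
  "wae" -> "w" -> "h" -> "t" -> "y" -> "m"
  "rozreg" -> "rzrg" -> "ckcr" -> "owod" -> "tbti" -> "hphw"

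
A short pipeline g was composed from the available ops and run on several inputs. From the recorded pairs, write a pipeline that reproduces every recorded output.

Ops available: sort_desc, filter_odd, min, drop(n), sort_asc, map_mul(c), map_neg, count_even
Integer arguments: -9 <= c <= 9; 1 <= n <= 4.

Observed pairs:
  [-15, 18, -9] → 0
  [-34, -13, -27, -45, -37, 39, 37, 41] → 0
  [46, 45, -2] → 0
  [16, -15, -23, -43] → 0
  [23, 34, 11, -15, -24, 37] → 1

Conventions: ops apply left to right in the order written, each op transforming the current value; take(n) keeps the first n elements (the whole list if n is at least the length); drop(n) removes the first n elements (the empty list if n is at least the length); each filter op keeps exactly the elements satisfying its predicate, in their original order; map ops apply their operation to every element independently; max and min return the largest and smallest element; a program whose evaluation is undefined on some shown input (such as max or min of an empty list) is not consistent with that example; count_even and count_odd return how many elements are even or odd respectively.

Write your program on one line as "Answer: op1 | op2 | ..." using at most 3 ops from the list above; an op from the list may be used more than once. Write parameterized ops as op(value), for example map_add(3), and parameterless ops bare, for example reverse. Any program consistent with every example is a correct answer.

drop(3) | count_even

Check, running the answer program on each example:
  [-15, 18, -9] -> [] -> 0
  [-34, -13, -27, -45, -37, 39, 37, 41] -> [-45, -37, 39, 37, 41] -> 0
  [46, 45, -2] -> [] -> 0
  [16, -15, -23, -43] -> [-43] -> 0
  [23, 34, 11, -15, -24, 37] -> [-15, -24, 37] -> 1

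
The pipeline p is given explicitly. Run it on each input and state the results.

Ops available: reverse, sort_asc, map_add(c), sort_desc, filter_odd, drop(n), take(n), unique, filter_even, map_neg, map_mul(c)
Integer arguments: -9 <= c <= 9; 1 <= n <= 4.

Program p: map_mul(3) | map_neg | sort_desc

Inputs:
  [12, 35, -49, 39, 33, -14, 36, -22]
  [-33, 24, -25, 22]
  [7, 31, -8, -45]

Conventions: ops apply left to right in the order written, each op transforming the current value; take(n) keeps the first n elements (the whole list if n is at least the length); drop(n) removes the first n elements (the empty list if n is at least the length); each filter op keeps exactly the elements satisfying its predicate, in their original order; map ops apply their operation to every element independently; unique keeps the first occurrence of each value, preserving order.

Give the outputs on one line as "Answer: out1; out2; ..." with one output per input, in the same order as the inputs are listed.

Execution, op by op:
  [12, 35, -49, 39, 33, -14, 36, -22] -> [36, 105, -147, 117, 99, -42, 108, -66] -> [-36, -105, 147, -117, -99, 42, -108, 66] -> [147, 66, 42, -36, -99, -105, -108, -117]
  [-33, 24, -25, 22] -> [-99, 72, -75, 66] -> [99, -72, 75, -66] -> [99, 75, -66, -72]
  [7, 31, -8, -45] -> [21, 93, -24, -135] -> [-21, -93, 24, 135] -> [135, 24, -21, -93]

[147, 66, 42, -36, -99, -105, -108, -117]; [99, 75, -66, -72]; [135, 24, -21, -93]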